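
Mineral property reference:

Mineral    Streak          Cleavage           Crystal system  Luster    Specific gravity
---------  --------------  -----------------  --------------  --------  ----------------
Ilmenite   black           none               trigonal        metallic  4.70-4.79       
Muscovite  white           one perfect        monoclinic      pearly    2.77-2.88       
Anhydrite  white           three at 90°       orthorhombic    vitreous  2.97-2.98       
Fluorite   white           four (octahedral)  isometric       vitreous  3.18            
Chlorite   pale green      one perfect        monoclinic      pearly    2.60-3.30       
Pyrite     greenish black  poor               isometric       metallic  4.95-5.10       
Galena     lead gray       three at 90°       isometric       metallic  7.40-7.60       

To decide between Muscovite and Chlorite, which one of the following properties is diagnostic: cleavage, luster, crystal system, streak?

Cleavage: both one perfect — same for both.
Luster: both pearly — same for both.
Crystal system: both monoclinic — same for both.
Streak: Muscovite white, Chlorite pale green — these differ.
Of the listed properties, streak is the one that separates them.

streak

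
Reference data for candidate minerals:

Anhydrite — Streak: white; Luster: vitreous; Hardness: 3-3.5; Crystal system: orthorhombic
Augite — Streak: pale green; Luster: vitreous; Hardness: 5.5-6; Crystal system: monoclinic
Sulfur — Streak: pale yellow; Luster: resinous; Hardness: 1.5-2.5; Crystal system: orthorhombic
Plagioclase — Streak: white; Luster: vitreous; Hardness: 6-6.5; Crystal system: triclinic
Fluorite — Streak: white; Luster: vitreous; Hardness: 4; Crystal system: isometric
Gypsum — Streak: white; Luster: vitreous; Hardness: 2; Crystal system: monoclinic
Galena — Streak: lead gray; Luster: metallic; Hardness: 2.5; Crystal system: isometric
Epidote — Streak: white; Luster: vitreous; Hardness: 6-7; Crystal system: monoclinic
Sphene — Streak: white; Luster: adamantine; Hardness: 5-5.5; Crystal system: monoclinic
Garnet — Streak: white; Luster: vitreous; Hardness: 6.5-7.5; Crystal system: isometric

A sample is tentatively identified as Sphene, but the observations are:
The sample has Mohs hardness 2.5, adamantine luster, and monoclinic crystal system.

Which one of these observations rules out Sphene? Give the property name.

Mohs hardness 2.5: Sphene has hardness 5-5.5 — inconsistent.
Adamantine luster: Sphene has adamantine luster — within range.
Monoclinic crystal system: Sphene has monoclinic system — within range.
The hardness is the one property that does not fit.

hardness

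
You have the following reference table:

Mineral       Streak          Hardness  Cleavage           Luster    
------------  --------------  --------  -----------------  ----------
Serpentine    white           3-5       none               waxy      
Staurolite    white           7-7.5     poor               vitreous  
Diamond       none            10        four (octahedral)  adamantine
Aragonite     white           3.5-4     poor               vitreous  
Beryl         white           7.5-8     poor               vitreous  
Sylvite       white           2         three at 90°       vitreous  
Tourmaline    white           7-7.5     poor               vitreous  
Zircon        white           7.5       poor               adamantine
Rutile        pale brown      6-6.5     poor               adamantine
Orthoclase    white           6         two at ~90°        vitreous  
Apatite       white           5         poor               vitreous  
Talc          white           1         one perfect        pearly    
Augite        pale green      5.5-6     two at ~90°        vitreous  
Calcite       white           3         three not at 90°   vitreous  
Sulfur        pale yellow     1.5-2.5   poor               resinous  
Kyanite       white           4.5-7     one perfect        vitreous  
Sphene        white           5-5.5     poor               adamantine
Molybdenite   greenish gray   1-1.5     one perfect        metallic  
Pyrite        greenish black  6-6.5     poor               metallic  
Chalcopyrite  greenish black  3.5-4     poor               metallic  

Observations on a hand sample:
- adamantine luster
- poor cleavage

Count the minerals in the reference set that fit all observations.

Adamantine luster — Diamond, Zircon, Rutile, Sphene remain.
Poor cleavage rules out Diamond.
Consistent with every observation: Rutile, Sphene, Zircon.
That is 3 minerals.

3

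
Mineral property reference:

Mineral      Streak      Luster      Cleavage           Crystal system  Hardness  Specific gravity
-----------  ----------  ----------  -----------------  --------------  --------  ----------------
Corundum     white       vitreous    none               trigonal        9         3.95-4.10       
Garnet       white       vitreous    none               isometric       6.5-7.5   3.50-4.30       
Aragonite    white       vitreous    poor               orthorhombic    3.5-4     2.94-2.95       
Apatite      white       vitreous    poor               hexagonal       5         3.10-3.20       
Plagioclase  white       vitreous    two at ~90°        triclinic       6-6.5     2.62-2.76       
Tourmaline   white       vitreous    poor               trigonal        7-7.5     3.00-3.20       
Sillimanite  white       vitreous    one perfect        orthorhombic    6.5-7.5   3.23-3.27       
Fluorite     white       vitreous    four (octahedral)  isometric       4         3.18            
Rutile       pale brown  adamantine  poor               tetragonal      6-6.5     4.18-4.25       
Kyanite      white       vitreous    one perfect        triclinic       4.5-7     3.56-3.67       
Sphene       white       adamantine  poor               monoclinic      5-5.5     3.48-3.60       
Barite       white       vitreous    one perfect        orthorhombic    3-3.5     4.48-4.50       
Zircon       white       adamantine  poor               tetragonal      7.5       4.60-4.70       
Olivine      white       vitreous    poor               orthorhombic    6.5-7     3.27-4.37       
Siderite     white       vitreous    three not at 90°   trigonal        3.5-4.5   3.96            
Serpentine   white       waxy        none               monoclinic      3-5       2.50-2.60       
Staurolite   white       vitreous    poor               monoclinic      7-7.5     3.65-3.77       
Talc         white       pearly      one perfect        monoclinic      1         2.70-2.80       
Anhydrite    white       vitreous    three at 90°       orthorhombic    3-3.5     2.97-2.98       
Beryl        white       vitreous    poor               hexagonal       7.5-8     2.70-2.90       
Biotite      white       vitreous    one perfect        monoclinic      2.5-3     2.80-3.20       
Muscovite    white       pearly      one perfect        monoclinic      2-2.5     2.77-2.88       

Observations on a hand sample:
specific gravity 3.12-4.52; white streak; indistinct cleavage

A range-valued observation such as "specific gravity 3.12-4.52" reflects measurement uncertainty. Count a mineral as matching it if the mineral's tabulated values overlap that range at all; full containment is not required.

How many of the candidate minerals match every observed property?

5

Specific gravity 3.12-4.52: leaves Corundum, Garnet, Apatite, Tourmaline, Sillimanite, Fluorite, Rutile, Kyanite, Sphene, Barite, Olivine, Siderite, Staurolite, Biotite.
White streak excludes Rutile.
Indistinct cleavage: only Apatite, Tourmaline, Sphene, Olivine, Staurolite remain.
Remaining candidates: Apatite, Olivine, Sphene, Staurolite, Tourmaline.
That is 5 minerals.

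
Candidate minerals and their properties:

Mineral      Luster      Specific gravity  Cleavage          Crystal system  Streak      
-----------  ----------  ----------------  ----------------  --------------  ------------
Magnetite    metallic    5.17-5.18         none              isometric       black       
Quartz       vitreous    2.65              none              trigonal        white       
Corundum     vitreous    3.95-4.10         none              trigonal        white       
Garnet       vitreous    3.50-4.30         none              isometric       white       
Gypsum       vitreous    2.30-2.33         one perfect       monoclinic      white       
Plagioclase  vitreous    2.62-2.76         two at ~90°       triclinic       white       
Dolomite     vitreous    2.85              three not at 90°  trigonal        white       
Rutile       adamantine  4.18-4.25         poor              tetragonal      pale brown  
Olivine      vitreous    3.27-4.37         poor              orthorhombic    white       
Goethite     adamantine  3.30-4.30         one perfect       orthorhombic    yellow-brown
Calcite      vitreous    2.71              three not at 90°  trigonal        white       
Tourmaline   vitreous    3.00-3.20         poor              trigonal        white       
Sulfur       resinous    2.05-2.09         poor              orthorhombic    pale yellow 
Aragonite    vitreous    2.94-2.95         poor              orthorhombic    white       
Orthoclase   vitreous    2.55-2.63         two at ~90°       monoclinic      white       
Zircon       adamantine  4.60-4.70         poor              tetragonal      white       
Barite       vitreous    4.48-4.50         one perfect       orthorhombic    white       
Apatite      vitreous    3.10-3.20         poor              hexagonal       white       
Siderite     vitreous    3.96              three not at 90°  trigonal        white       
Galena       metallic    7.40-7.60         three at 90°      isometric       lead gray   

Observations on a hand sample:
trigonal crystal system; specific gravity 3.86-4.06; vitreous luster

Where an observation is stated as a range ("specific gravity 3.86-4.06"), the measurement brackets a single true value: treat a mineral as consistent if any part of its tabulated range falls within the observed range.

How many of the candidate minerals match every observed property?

Trigonal crystal system: leaves Quartz, Corundum, Dolomite, Calcite, Tourmaline, Siderite.
Specific gravity 3.86-4.06: narrows the field to Corundum, Siderite.
Vitreous luster: every remaining candidate is consistent.
Remaining candidates: Corundum, Siderite.
That is 2 minerals.

2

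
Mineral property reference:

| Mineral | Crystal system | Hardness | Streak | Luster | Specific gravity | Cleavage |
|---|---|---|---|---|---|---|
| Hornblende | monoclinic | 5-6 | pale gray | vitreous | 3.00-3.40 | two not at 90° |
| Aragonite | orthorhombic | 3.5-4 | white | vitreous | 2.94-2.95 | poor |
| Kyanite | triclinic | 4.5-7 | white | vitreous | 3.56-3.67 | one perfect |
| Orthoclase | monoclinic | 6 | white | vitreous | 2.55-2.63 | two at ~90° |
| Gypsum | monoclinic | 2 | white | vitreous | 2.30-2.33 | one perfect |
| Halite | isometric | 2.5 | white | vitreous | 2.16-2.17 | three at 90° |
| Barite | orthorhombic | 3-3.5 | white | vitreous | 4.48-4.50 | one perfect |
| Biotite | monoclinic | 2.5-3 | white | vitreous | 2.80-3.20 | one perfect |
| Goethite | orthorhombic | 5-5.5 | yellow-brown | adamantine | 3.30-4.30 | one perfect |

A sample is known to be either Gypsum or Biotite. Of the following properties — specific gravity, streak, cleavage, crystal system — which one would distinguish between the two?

specific gravity

Specific gravity: Gypsum 2.30-2.33, Biotite 2.80-3.20 — distinct.
Streak: both white — no difference.
Cleavage: both one perfect — no difference.
Crystal system: both monoclinic — no difference.
Of the listed properties, specific gravity is the one that separates them.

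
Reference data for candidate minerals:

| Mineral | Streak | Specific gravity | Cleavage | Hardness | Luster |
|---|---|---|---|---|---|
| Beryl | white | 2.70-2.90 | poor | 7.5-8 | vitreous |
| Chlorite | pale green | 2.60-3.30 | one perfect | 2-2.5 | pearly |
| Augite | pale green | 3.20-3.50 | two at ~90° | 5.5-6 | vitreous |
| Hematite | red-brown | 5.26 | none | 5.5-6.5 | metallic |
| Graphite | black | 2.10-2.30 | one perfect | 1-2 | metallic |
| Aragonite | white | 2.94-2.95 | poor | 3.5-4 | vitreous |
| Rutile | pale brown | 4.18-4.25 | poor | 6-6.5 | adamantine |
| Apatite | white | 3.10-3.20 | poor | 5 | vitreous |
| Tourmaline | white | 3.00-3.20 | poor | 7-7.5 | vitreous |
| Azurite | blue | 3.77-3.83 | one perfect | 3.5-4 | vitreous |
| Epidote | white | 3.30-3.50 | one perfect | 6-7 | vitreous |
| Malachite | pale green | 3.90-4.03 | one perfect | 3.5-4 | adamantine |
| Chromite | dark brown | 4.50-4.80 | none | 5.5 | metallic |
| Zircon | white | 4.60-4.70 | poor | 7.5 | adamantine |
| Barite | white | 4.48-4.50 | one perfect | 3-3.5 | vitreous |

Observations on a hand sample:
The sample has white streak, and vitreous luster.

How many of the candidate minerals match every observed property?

White streak: narrows the field to Beryl, Aragonite, Apatite, Tourmaline, Epidote, Zircon, Barite.
Vitreous luster eliminates Zircon.
Remaining candidates: Apatite, Aragonite, Barite, Beryl, Epidote, Tourmaline.
That is 6 minerals.

6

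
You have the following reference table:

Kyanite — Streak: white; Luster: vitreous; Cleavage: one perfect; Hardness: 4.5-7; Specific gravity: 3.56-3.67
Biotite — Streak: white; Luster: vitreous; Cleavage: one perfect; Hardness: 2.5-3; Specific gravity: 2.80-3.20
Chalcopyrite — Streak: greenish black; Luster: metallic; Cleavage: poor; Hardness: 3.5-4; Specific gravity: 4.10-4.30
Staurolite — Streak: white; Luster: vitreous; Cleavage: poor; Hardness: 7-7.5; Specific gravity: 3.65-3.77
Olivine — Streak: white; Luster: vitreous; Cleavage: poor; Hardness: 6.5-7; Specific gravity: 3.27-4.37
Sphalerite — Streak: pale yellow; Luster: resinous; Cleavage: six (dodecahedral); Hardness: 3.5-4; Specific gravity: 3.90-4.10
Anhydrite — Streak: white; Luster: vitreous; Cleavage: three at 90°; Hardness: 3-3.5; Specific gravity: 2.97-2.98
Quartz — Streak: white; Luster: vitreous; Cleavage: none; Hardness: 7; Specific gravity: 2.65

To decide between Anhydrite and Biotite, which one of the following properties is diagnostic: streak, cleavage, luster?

cleavage

Streak: both white — identical.
Cleavage: Anhydrite three at 90°, Biotite one perfect — these differ.
Luster: both vitreous — identical.
Cleavage is the diagnostic property here.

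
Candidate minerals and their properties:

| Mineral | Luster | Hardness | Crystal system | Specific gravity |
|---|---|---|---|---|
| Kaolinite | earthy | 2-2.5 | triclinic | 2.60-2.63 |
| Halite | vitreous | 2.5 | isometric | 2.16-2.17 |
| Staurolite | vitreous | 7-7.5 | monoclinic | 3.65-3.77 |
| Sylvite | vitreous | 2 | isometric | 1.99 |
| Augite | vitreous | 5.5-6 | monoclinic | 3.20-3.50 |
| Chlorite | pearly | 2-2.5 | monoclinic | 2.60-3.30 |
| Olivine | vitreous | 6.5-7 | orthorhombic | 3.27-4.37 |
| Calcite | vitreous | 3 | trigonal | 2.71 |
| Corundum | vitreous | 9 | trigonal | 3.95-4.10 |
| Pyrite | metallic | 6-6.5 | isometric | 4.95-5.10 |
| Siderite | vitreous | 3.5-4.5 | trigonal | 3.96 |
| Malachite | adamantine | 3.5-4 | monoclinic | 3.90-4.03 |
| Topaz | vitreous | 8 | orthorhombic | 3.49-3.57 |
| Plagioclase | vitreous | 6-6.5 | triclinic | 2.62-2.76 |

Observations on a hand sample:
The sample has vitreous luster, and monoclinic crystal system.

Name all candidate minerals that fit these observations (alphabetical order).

Augite, Staurolite

Vitreous luster rules out Kaolinite, Chlorite, Pyrite, Malachite.
Monoclinic crystal system: narrows the field to Staurolite, Augite.
Remaining candidates: Augite, Staurolite.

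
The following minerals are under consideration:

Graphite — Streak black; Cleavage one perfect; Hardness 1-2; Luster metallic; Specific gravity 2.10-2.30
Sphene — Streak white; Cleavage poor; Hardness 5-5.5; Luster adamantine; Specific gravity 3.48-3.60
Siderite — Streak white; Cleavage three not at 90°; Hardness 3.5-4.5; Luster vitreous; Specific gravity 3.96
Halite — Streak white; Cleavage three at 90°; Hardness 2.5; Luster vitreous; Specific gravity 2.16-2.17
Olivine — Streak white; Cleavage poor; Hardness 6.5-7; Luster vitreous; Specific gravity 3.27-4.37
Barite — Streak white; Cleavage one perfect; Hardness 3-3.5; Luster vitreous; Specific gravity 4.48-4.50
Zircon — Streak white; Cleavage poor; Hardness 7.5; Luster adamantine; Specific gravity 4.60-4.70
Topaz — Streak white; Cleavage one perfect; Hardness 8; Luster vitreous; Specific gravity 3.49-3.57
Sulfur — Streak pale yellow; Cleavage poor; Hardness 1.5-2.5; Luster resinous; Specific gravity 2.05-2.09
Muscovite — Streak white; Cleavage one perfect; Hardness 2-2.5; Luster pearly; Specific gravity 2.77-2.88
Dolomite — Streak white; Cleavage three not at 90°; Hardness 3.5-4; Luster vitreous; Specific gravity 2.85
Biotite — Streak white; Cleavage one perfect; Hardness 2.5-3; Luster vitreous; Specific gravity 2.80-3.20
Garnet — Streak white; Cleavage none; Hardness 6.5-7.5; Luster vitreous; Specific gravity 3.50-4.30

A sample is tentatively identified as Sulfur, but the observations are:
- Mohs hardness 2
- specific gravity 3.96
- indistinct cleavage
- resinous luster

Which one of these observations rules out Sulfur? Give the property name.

Mohs hardness 2: Sulfur has hardness 1.5-2.5 — agrees.
Specific gravity 3.96: Sulfur has SG 2.05-2.09 — does not match.
Indistinct cleavage: Sulfur has cleavage poor — agrees.
Resinous luster: Sulfur has resinous luster — agrees.
Only the specific gravity is inconsistent.

specific gravity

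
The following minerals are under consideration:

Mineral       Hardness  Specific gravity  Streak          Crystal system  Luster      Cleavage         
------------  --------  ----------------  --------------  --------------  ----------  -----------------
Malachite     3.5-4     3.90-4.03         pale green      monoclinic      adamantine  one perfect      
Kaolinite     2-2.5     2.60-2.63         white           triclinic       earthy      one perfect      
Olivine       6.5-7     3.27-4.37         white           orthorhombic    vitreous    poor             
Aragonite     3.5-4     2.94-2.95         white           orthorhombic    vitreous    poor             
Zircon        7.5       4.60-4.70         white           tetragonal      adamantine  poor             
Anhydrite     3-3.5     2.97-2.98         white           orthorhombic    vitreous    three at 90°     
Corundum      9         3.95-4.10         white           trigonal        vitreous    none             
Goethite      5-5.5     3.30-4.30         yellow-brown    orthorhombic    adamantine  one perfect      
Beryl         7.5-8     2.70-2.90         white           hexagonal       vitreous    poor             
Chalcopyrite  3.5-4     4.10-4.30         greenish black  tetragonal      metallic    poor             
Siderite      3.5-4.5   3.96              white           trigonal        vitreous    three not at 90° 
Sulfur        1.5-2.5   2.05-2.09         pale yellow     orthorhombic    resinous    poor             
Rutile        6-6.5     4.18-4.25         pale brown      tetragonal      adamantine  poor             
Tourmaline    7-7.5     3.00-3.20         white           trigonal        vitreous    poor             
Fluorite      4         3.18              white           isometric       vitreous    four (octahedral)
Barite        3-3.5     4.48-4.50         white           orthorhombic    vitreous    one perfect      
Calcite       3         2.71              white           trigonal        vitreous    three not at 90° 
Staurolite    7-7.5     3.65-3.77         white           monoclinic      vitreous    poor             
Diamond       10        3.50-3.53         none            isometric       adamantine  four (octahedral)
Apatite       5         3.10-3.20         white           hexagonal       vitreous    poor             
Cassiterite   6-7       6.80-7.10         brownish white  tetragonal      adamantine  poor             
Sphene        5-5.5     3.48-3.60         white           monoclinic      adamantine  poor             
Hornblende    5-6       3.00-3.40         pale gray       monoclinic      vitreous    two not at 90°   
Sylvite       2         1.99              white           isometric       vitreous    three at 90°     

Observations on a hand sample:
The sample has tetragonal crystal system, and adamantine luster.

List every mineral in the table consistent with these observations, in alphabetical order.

Tetragonal crystal system: leaves Zircon, Chalcopyrite, Rutile, Cassiterite.
Adamantine luster is inconsistent with Chalcopyrite.
The minerals that satisfy all observations are Cassiterite, Rutile, Zircon.

Cassiterite, Rutile, Zircon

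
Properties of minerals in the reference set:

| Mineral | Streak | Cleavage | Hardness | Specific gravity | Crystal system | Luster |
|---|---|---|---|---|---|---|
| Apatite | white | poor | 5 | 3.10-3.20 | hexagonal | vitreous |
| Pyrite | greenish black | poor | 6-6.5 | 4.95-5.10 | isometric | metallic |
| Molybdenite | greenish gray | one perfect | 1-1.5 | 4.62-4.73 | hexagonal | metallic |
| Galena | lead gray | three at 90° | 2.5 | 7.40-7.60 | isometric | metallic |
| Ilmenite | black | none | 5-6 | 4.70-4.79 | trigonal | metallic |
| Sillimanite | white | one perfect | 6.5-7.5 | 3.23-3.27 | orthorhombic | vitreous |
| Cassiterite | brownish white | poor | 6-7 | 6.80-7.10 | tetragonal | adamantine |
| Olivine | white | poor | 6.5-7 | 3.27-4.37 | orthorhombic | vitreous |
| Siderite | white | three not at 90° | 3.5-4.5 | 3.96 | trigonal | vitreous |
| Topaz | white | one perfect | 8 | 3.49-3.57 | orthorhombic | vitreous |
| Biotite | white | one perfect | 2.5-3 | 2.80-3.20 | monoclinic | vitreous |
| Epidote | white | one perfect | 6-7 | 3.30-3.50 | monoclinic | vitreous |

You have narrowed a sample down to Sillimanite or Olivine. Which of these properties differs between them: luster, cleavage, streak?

cleavage

Luster: both vitreous — same for both.
Cleavage: Sillimanite one perfect, Olivine poor — different.
Streak: both white — same for both.
Only cleavage differs between Sillimanite and Olivine among the listed tests.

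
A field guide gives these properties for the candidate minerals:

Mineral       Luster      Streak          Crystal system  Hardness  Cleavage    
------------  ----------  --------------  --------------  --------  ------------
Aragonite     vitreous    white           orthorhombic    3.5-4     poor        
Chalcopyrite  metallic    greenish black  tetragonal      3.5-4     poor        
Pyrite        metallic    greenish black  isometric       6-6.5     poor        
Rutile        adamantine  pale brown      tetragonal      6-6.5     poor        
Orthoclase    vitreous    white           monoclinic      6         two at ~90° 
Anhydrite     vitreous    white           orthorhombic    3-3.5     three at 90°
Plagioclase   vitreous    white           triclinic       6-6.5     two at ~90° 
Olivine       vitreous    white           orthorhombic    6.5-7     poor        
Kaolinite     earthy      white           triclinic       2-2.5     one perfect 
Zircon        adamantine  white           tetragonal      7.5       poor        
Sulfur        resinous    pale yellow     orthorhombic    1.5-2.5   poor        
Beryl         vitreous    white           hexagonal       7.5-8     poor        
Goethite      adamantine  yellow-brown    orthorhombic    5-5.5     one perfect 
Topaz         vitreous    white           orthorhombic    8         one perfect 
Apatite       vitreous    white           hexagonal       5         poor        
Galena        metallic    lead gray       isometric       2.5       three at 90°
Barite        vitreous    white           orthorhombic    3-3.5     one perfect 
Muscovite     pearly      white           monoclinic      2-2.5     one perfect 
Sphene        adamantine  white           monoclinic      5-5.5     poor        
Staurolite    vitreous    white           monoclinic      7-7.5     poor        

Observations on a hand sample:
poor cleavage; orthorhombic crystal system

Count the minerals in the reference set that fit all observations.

Poor cleavage: narrows the field to Aragonite, Chalcopyrite, Pyrite, Rutile, Olivine, Zircon, Sulfur, Beryl, Apatite, Sphene, Staurolite.
Orthorhombic crystal system: leaves Aragonite, Olivine, Sulfur.
Consistent with every observation: Aragonite, Olivine, Sulfur.
That is 3 minerals.

3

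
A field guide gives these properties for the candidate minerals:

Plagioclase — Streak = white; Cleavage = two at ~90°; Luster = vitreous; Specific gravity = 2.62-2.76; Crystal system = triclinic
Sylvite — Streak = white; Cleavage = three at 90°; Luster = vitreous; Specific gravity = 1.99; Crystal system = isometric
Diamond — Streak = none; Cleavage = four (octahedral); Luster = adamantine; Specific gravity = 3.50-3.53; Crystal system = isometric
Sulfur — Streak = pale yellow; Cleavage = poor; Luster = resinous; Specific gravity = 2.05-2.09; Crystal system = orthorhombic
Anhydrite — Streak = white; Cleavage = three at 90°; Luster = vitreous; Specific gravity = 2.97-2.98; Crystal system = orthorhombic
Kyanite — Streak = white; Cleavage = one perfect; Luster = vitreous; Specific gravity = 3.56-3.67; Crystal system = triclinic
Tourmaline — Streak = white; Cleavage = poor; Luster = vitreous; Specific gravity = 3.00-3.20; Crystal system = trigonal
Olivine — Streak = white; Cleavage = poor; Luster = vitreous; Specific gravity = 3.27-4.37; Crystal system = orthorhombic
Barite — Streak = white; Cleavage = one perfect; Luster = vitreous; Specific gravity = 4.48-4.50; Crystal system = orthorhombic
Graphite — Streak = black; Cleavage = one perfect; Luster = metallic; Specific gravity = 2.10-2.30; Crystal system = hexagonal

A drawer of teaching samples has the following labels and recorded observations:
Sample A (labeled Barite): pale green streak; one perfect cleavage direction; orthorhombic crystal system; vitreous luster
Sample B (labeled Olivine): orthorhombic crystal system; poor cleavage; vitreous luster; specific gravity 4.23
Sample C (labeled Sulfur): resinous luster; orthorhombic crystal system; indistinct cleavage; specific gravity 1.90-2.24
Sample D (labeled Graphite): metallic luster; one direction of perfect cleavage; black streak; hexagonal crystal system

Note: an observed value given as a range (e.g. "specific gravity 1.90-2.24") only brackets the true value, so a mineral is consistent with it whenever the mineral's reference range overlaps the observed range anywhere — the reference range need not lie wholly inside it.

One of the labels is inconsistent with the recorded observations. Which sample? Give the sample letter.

A

Sample A: Barite has white streak, but the record shows pale green streak — this label is wrong.
Sample B: every observation is compatible with the reference values for Olivine.
Sample C: every observation is compatible with the reference values for Sulfur.
Sample D: every observation is compatible with the reference values for Graphite.
Sample A is the mislabeled one.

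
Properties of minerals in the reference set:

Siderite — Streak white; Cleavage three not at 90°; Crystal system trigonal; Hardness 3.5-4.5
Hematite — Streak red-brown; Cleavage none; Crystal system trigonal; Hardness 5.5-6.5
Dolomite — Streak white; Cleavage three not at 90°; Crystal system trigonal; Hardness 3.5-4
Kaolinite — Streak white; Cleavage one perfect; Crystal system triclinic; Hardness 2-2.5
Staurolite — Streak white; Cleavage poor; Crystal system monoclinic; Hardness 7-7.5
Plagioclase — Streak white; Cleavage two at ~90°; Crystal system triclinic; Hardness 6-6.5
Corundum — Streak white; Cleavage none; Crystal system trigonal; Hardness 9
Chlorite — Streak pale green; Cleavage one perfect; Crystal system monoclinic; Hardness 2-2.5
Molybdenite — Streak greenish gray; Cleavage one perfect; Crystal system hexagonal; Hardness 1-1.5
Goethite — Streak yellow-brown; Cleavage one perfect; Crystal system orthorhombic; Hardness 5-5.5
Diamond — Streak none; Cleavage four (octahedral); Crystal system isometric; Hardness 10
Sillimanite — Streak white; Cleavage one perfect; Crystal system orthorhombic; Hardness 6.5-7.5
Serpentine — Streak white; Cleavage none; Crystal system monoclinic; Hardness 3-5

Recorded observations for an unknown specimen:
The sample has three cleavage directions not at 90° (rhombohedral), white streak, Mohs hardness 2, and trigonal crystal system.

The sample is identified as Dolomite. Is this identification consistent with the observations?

Three cleavage directions not at 90° (rhombohedral) — fits Dolomite (cleavage three not at 90°).
White streak — fits Dolomite (white streak).
Mohs hardness 2 — Dolomite has hardness 3.5-4; which does not match.
Trigonal crystal system — fits Dolomite (trigonal system).
Dolomite is excluded by the hardness.

No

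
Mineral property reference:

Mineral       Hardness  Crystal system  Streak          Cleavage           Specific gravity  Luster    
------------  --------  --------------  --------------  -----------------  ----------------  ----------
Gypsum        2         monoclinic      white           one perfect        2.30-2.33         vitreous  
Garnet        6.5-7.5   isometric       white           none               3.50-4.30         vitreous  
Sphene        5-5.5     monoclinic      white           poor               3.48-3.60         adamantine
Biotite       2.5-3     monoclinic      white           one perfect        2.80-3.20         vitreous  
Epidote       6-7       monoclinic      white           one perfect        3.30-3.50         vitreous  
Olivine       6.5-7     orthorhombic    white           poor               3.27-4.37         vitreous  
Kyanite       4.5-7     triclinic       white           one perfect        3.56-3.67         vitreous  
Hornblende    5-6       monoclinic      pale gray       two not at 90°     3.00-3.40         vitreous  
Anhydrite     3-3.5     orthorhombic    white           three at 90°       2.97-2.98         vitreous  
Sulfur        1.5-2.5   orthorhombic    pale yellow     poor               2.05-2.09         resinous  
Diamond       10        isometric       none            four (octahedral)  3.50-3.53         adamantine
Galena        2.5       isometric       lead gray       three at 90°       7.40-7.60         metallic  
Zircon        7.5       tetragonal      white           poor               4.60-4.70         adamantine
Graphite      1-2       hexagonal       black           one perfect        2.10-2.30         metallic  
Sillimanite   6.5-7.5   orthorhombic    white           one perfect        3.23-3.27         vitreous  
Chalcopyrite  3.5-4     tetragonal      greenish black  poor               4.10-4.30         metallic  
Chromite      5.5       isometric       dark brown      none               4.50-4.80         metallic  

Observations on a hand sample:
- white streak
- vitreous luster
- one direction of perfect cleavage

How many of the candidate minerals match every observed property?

White streak — Gypsum, Garnet, Sphene, Biotite, Epidote, Olivine, Kyanite, Anhydrite, Zircon, Sillimanite remain.
Vitreous luster is inconsistent with Sphene, Zircon.
One direction of perfect cleavage eliminates Garnet, Olivine, Anhydrite.
The minerals that satisfy all observations are Biotite, Epidote, Gypsum, Kyanite, Sillimanite.
That is 5 minerals.

5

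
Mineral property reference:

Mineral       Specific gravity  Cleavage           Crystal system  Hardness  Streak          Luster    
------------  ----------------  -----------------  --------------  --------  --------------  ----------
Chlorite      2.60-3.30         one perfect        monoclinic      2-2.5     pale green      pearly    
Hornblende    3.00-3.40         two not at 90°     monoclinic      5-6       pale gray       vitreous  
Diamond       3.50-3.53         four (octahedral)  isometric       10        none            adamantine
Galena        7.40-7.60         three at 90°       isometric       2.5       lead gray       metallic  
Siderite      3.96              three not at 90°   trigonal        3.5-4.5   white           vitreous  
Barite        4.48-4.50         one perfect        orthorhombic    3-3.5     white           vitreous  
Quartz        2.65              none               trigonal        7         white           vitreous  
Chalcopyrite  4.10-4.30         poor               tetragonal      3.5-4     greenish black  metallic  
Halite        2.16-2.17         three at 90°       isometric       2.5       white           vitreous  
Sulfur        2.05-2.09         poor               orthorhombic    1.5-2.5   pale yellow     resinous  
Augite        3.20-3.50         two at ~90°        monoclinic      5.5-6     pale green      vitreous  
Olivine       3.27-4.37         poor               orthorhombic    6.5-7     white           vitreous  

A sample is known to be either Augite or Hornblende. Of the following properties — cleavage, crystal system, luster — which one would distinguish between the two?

Cleavage: Augite two at ~90°, Hornblende two not at 90° — different.
Crystal system: both monoclinic — shared.
Luster: both vitreous — shared.
Cleavage is the diagnostic property here.

cleavage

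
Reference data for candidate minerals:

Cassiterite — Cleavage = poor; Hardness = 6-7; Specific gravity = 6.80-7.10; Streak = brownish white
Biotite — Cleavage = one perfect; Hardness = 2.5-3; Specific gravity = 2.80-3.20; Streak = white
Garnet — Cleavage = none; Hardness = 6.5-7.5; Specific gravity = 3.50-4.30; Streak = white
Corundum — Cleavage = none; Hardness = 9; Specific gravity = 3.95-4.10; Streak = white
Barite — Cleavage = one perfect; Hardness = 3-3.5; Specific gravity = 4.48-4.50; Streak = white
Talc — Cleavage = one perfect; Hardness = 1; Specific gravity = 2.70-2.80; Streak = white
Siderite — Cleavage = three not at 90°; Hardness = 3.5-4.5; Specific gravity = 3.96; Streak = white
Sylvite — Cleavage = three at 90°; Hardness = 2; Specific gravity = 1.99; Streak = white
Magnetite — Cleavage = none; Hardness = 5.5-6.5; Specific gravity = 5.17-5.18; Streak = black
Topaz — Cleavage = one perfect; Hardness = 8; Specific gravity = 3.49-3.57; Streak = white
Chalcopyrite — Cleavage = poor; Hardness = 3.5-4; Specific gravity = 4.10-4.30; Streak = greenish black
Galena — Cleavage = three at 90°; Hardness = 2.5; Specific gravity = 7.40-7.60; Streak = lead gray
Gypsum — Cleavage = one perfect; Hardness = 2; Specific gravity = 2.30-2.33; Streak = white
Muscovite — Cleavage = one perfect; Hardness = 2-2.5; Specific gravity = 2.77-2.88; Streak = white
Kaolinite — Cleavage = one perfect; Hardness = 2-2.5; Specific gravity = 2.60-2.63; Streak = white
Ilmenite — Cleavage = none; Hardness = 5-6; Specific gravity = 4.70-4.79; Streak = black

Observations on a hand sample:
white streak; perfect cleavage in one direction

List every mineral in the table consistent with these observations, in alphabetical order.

White streak eliminates Cassiterite, Magnetite, Chalcopyrite, Galena, Ilmenite.
Perfect cleavage in one direction rules out Garnet, Corundum, Siderite, Sylvite.
Remaining candidates: Barite, Biotite, Gypsum, Kaolinite, Muscovite, Talc, Topaz.

Barite, Biotite, Gypsum, Kaolinite, Muscovite, Talc, Topaz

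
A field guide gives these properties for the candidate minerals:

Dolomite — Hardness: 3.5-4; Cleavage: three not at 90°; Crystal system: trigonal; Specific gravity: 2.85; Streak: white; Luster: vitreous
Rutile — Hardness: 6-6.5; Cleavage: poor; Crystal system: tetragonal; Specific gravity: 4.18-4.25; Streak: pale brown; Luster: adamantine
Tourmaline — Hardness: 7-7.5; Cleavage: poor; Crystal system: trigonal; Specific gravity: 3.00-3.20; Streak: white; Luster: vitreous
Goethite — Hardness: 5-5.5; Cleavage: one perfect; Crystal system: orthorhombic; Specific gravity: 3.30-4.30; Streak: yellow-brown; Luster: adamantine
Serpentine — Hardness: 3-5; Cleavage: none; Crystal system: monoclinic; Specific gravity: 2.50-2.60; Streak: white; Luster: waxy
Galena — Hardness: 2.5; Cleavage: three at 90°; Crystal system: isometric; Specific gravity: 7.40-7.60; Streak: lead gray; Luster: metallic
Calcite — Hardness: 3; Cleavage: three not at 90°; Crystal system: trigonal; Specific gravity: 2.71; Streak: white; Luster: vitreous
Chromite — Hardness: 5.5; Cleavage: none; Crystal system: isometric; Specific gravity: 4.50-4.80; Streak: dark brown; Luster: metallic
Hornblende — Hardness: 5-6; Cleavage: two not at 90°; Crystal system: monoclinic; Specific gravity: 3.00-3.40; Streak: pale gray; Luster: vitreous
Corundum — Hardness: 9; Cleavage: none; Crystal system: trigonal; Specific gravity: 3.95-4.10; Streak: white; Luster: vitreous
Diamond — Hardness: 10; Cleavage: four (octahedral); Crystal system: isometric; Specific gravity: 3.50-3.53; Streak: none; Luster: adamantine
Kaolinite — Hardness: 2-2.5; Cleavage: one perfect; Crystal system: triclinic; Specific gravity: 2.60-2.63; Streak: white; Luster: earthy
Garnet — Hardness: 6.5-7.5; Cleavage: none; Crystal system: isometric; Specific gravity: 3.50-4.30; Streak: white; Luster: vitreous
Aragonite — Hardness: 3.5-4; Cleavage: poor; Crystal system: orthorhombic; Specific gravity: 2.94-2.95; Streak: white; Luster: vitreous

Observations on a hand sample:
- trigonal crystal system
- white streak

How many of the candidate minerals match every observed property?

4

Trigonal crystal system: narrows the field to Dolomite, Tourmaline, Calcite, Corundum.
White streak: every remaining candidate is consistent.
Consistent with every observation: Calcite, Corundum, Dolomite, Tourmaline.
That is 4 minerals.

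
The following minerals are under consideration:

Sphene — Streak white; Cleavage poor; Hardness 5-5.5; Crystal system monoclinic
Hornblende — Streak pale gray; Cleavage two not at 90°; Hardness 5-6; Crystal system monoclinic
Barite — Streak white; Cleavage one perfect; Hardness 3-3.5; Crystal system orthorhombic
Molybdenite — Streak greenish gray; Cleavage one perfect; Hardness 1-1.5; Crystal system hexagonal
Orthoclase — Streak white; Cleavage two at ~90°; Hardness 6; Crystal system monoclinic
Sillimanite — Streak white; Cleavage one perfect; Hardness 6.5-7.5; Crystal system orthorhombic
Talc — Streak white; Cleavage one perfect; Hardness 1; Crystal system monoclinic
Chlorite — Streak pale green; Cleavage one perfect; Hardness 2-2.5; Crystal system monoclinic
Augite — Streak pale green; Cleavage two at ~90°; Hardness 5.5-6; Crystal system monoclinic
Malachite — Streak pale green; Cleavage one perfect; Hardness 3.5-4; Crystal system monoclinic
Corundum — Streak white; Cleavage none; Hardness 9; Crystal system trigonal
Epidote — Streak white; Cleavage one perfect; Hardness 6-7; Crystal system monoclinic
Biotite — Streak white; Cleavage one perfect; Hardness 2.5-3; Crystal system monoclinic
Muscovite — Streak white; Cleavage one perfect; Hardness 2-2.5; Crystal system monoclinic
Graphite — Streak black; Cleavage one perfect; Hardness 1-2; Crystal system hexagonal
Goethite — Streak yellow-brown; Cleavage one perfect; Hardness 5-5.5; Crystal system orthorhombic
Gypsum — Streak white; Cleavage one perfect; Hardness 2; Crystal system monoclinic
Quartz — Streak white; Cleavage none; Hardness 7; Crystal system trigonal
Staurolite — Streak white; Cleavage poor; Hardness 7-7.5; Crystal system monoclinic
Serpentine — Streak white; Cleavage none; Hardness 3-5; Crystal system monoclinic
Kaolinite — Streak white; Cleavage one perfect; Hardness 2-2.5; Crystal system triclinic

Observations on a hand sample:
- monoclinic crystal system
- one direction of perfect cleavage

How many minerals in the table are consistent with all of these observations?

7

Monoclinic crystal system — narrows the field to Sphene, Hornblende, Orthoclase, Talc, Chlorite, Augite, Malachite, Epidote, Biotite, Muscovite, Gypsum, Staurolite, Serpentine.
One direction of perfect cleavage is inconsistent with Sphene, Hornblende, Orthoclase, Augite, Staurolite, Serpentine.
Consistent with every observation: Biotite, Chlorite, Epidote, Gypsum, Malachite, Muscovite, Talc.
That is 7 minerals.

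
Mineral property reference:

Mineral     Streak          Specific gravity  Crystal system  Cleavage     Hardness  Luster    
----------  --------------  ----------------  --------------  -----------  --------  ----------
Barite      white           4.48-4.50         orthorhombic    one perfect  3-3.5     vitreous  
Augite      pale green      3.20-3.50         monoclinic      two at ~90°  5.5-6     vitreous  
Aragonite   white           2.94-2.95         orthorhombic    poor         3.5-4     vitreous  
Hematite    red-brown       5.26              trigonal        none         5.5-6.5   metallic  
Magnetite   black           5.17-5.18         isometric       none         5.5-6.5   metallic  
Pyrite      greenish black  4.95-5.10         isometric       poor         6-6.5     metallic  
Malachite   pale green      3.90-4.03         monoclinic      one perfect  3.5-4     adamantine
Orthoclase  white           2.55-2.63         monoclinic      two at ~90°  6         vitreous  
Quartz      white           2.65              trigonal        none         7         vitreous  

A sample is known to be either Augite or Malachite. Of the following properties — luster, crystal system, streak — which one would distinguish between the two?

Luster: Augite vitreous, Malachite adamantine — distinct.
Crystal system: both monoclinic — same for both.
Streak: both pale green — same for both.
Of the listed properties, luster is the one that separates them.

luster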